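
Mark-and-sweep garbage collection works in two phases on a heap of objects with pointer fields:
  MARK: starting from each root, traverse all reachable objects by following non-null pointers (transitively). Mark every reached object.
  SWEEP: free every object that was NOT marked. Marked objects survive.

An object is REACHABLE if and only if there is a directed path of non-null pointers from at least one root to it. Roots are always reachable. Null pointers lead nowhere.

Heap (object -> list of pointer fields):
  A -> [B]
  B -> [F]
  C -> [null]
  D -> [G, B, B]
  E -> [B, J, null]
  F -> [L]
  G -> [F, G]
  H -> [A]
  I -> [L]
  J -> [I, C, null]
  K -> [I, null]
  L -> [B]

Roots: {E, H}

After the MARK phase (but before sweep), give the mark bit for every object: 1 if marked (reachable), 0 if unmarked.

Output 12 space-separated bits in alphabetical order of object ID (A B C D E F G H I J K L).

Answer: 1 1 1 0 1 1 0 1 1 1 0 1

Derivation:
Roots: E H
Mark E: refs=B J null, marked=E
Mark H: refs=A, marked=E H
Mark B: refs=F, marked=B E H
Mark J: refs=I C null, marked=B E H J
Mark A: refs=B, marked=A B E H J
Mark F: refs=L, marked=A B E F H J
Mark I: refs=L, marked=A B E F H I J
Mark C: refs=null, marked=A B C E F H I J
Mark L: refs=B, marked=A B C E F H I J L
Unmarked (collected): D G K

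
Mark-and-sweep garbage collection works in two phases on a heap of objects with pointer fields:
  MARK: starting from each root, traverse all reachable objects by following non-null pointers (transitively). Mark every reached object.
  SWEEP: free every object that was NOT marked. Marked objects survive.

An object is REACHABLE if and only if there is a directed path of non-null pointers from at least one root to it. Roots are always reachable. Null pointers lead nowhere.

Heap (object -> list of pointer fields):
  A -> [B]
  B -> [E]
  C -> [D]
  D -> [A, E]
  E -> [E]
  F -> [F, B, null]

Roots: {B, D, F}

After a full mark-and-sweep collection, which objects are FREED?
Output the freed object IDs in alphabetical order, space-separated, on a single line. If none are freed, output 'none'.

Roots: B D F
Mark B: refs=E, marked=B
Mark D: refs=A E, marked=B D
Mark F: refs=F B null, marked=B D F
Mark E: refs=E, marked=B D E F
Mark A: refs=B, marked=A B D E F
Unmarked (collected): C

Answer: C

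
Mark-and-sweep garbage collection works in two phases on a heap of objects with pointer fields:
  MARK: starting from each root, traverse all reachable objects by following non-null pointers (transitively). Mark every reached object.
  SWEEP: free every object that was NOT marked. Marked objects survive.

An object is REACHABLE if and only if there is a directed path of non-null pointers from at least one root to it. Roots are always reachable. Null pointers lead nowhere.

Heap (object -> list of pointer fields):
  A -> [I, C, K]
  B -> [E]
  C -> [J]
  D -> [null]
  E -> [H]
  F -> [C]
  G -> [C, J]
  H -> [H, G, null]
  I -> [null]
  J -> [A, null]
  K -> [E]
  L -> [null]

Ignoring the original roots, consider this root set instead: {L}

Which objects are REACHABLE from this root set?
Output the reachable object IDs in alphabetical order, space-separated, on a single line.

Roots: L
Mark L: refs=null, marked=L
Unmarked (collected): A B C D E F G H I J K

Answer: L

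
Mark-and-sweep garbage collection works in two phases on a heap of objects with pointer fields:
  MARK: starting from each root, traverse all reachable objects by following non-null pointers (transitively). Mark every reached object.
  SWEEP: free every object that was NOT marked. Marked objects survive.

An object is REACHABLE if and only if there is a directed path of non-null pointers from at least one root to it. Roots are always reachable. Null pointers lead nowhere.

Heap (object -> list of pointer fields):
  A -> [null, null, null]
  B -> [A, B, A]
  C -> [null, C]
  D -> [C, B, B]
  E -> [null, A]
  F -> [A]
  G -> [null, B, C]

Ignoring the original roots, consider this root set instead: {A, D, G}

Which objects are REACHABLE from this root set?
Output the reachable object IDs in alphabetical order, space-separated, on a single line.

Answer: A B C D G

Derivation:
Roots: A D G
Mark A: refs=null null null, marked=A
Mark D: refs=C B B, marked=A D
Mark G: refs=null B C, marked=A D G
Mark C: refs=null C, marked=A C D G
Mark B: refs=A B A, marked=A B C D G
Unmarked (collected): E F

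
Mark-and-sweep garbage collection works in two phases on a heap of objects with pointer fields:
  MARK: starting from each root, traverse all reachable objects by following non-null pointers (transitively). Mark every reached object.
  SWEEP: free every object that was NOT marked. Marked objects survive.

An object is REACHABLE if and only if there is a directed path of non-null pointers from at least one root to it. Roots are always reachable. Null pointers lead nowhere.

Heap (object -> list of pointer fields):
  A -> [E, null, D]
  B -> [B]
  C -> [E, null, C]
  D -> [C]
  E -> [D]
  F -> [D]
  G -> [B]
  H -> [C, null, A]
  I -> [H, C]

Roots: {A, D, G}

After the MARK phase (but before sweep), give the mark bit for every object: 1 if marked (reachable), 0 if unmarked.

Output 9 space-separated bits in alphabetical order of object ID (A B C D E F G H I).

Answer: 1 1 1 1 1 0 1 0 0

Derivation:
Roots: A D G
Mark A: refs=E null D, marked=A
Mark D: refs=C, marked=A D
Mark G: refs=B, marked=A D G
Mark E: refs=D, marked=A D E G
Mark C: refs=E null C, marked=A C D E G
Mark B: refs=B, marked=A B C D E G
Unmarked (collected): F H I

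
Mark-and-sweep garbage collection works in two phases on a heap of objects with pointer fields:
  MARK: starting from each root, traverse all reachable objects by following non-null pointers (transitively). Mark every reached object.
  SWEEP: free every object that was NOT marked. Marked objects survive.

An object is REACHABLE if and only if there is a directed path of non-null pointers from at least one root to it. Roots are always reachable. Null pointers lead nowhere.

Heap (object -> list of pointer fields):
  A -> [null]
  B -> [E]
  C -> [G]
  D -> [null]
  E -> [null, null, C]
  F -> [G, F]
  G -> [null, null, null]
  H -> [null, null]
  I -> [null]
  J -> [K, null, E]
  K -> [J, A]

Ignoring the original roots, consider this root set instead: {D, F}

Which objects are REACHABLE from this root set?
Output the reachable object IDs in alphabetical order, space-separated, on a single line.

Roots: D F
Mark D: refs=null, marked=D
Mark F: refs=G F, marked=D F
Mark G: refs=null null null, marked=D F G
Unmarked (collected): A B C E H I J K

Answer: D F G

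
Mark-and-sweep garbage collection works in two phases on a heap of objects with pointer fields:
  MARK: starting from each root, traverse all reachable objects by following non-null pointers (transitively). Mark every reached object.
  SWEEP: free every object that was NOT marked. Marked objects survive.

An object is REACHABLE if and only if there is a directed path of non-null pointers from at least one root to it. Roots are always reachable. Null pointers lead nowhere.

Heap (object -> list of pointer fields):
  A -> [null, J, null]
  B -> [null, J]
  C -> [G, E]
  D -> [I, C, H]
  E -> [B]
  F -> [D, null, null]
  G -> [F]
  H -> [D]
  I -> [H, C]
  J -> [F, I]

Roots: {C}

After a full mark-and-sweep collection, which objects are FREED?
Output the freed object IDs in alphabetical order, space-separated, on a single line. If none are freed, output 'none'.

Roots: C
Mark C: refs=G E, marked=C
Mark G: refs=F, marked=C G
Mark E: refs=B, marked=C E G
Mark F: refs=D null null, marked=C E F G
Mark B: refs=null J, marked=B C E F G
Mark D: refs=I C H, marked=B C D E F G
Mark J: refs=F I, marked=B C D E F G J
Mark I: refs=H C, marked=B C D E F G I J
Mark H: refs=D, marked=B C D E F G H I J
Unmarked (collected): A

Answer: A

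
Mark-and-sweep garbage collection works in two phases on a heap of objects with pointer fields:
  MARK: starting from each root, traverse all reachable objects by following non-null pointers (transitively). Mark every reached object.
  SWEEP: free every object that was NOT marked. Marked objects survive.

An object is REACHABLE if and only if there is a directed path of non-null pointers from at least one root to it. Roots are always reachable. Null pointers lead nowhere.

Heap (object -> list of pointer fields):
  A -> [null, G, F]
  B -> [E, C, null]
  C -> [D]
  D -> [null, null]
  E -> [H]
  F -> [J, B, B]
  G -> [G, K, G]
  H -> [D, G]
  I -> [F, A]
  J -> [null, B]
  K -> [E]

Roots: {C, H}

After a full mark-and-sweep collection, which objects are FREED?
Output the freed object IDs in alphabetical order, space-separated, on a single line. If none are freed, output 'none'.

Answer: A B F I J

Derivation:
Roots: C H
Mark C: refs=D, marked=C
Mark H: refs=D G, marked=C H
Mark D: refs=null null, marked=C D H
Mark G: refs=G K G, marked=C D G H
Mark K: refs=E, marked=C D G H K
Mark E: refs=H, marked=C D E G H K
Unmarked (collected): A B F I J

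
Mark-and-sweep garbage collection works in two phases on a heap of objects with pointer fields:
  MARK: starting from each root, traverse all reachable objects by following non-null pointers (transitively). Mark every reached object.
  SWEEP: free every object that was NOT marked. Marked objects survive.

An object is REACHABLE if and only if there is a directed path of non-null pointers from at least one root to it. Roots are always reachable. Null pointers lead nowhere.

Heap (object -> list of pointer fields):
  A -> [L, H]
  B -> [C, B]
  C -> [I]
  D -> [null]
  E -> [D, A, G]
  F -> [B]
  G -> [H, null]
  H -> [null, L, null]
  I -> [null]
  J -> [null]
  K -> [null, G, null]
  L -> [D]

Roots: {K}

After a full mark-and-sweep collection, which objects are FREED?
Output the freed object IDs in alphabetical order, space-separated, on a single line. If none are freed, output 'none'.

Answer: A B C E F I J

Derivation:
Roots: K
Mark K: refs=null G null, marked=K
Mark G: refs=H null, marked=G K
Mark H: refs=null L null, marked=G H K
Mark L: refs=D, marked=G H K L
Mark D: refs=null, marked=D G H K L
Unmarked (collected): A B C E F I J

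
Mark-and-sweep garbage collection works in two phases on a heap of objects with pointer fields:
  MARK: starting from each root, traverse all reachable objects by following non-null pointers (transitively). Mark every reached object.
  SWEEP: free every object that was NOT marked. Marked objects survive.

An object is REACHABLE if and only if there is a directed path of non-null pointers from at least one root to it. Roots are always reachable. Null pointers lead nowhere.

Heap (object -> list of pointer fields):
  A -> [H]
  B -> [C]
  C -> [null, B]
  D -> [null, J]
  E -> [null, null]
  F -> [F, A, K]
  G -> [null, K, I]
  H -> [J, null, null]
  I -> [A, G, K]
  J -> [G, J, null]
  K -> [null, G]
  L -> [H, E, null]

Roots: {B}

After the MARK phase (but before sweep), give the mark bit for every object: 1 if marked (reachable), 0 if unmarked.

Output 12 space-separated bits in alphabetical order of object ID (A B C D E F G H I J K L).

Roots: B
Mark B: refs=C, marked=B
Mark C: refs=null B, marked=B C
Unmarked (collected): A D E F G H I J K L

Answer: 0 1 1 0 0 0 0 0 0 0 0 0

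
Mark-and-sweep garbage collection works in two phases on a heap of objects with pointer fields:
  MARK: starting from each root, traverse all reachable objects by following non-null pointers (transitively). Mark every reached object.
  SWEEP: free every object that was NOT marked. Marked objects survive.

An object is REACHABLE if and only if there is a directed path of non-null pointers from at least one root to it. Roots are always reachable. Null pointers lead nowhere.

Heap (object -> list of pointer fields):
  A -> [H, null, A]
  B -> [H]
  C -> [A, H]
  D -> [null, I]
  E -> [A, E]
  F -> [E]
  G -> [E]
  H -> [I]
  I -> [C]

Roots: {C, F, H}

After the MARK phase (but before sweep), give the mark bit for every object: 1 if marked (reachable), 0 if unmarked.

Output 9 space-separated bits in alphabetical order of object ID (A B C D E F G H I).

Answer: 1 0 1 0 1 1 0 1 1

Derivation:
Roots: C F H
Mark C: refs=A H, marked=C
Mark F: refs=E, marked=C F
Mark H: refs=I, marked=C F H
Mark A: refs=H null A, marked=A C F H
Mark E: refs=A E, marked=A C E F H
Mark I: refs=C, marked=A C E F H I
Unmarked (collected): B D G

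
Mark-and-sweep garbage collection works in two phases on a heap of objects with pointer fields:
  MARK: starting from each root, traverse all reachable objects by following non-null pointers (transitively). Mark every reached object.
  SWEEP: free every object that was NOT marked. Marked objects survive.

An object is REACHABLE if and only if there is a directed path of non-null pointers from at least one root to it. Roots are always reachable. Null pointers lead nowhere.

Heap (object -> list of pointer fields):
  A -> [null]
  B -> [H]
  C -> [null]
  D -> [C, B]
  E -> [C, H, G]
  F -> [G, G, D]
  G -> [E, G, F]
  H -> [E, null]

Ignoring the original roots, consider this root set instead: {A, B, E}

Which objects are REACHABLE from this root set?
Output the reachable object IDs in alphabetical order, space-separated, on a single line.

Roots: A B E
Mark A: refs=null, marked=A
Mark B: refs=H, marked=A B
Mark E: refs=C H G, marked=A B E
Mark H: refs=E null, marked=A B E H
Mark C: refs=null, marked=A B C E H
Mark G: refs=E G F, marked=A B C E G H
Mark F: refs=G G D, marked=A B C E F G H
Mark D: refs=C B, marked=A B C D E F G H
Unmarked (collected): (none)

Answer: A B C D E F G H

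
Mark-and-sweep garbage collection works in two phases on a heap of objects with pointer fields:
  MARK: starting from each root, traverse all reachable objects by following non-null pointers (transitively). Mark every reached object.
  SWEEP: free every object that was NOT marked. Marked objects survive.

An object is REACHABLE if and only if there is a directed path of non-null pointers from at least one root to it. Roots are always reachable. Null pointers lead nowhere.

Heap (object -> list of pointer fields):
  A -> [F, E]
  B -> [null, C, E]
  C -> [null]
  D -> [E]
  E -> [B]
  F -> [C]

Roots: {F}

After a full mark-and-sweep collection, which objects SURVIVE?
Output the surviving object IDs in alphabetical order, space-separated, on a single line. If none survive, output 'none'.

Answer: C F

Derivation:
Roots: F
Mark F: refs=C, marked=F
Mark C: refs=null, marked=C F
Unmarked (collected): A B D E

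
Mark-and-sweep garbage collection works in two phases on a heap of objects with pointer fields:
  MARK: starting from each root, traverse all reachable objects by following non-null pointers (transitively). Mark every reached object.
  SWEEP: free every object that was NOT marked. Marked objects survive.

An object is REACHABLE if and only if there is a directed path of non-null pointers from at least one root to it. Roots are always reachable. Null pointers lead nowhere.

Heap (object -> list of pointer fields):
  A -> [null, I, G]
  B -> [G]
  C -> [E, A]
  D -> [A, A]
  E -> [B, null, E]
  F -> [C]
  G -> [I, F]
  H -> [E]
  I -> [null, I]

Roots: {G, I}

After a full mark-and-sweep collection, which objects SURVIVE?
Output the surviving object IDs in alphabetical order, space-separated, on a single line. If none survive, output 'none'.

Answer: A B C E F G I

Derivation:
Roots: G I
Mark G: refs=I F, marked=G
Mark I: refs=null I, marked=G I
Mark F: refs=C, marked=F G I
Mark C: refs=E A, marked=C F G I
Mark E: refs=B null E, marked=C E F G I
Mark A: refs=null I G, marked=A C E F G I
Mark B: refs=G, marked=A B C E F G I
Unmarked (collected): D H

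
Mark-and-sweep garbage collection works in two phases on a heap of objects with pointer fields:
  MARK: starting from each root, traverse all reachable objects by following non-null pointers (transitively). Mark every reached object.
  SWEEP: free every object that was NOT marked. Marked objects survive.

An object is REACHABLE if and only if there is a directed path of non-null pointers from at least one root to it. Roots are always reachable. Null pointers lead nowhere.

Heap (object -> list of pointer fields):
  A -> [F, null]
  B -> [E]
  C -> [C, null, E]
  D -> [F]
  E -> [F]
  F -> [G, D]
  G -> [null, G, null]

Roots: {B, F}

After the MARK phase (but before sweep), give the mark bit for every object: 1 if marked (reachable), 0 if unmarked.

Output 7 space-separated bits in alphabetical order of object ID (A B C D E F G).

Answer: 0 1 0 1 1 1 1

Derivation:
Roots: B F
Mark B: refs=E, marked=B
Mark F: refs=G D, marked=B F
Mark E: refs=F, marked=B E F
Mark G: refs=null G null, marked=B E F G
Mark D: refs=F, marked=B D E F G
Unmarked (collected): A C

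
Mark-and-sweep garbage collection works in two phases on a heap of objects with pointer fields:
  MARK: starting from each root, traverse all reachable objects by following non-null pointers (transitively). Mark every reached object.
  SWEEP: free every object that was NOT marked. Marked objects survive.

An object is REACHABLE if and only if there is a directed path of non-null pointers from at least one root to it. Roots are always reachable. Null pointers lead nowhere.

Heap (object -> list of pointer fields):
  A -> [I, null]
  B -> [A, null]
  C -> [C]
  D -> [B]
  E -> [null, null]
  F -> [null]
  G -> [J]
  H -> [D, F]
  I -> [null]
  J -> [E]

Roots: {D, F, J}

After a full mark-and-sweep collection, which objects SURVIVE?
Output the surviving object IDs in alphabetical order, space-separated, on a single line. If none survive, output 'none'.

Roots: D F J
Mark D: refs=B, marked=D
Mark F: refs=null, marked=D F
Mark J: refs=E, marked=D F J
Mark B: refs=A null, marked=B D F J
Mark E: refs=null null, marked=B D E F J
Mark A: refs=I null, marked=A B D E F J
Mark I: refs=null, marked=A B D E F I J
Unmarked (collected): C G H

Answer: A B D E F I J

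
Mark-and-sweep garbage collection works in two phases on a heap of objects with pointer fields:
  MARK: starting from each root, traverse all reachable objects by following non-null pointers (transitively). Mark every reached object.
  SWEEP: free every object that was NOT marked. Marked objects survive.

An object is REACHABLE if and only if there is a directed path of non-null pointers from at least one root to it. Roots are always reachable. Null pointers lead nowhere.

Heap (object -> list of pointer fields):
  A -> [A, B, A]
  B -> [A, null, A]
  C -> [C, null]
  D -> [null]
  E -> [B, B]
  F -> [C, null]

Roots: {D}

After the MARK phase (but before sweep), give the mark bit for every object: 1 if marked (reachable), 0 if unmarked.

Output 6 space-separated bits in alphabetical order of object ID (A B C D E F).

Roots: D
Mark D: refs=null, marked=D
Unmarked (collected): A B C E F

Answer: 0 0 0 1 0 0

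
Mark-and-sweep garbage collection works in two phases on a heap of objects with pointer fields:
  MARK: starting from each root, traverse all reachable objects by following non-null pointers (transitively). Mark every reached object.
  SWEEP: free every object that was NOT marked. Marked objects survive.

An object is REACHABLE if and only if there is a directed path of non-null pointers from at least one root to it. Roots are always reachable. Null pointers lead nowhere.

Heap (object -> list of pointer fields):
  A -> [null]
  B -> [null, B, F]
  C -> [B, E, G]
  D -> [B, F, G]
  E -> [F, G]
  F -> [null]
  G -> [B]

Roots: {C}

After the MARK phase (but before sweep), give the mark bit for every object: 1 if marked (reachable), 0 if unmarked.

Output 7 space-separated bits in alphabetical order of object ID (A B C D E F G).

Answer: 0 1 1 0 1 1 1

Derivation:
Roots: C
Mark C: refs=B E G, marked=C
Mark B: refs=null B F, marked=B C
Mark E: refs=F G, marked=B C E
Mark G: refs=B, marked=B C E G
Mark F: refs=null, marked=B C E F G
Unmarked (collected): A D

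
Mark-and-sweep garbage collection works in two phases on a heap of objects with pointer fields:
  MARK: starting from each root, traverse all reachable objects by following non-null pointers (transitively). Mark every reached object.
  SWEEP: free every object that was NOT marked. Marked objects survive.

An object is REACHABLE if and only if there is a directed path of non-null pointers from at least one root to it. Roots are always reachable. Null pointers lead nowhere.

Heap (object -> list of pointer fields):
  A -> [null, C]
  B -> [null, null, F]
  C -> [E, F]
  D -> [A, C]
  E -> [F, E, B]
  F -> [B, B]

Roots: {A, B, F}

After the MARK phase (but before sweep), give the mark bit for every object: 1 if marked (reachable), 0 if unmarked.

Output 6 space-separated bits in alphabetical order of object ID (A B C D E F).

Answer: 1 1 1 0 1 1

Derivation:
Roots: A B F
Mark A: refs=null C, marked=A
Mark B: refs=null null F, marked=A B
Mark F: refs=B B, marked=A B F
Mark C: refs=E F, marked=A B C F
Mark E: refs=F E B, marked=A B C E F
Unmarked (collected): D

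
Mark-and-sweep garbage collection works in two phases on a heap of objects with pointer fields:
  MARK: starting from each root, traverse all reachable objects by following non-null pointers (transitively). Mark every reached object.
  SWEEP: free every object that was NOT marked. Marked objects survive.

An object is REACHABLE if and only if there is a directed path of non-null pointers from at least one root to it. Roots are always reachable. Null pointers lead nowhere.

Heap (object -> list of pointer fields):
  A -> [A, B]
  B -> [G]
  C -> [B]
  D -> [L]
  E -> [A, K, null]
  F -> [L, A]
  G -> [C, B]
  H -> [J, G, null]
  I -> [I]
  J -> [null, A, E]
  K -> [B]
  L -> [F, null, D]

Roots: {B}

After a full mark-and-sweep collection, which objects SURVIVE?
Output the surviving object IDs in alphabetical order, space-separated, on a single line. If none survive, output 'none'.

Answer: B C G

Derivation:
Roots: B
Mark B: refs=G, marked=B
Mark G: refs=C B, marked=B G
Mark C: refs=B, marked=B C G
Unmarked (collected): A D E F H I J K L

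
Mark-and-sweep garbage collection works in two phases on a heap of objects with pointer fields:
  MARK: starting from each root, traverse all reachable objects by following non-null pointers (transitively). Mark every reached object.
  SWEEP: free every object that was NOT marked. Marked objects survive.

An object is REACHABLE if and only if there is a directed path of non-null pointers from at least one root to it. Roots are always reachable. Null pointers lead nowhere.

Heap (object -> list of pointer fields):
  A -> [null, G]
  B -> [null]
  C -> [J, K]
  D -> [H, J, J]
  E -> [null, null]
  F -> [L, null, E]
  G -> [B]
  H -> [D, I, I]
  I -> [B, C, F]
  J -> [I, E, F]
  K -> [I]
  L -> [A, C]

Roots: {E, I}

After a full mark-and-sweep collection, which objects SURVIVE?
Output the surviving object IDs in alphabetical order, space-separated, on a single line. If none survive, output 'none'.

Roots: E I
Mark E: refs=null null, marked=E
Mark I: refs=B C F, marked=E I
Mark B: refs=null, marked=B E I
Mark C: refs=J K, marked=B C E I
Mark F: refs=L null E, marked=B C E F I
Mark J: refs=I E F, marked=B C E F I J
Mark K: refs=I, marked=B C E F I J K
Mark L: refs=A C, marked=B C E F I J K L
Mark A: refs=null G, marked=A B C E F I J K L
Mark G: refs=B, marked=A B C E F G I J K L
Unmarked (collected): D H

Answer: A B C E F G I J K L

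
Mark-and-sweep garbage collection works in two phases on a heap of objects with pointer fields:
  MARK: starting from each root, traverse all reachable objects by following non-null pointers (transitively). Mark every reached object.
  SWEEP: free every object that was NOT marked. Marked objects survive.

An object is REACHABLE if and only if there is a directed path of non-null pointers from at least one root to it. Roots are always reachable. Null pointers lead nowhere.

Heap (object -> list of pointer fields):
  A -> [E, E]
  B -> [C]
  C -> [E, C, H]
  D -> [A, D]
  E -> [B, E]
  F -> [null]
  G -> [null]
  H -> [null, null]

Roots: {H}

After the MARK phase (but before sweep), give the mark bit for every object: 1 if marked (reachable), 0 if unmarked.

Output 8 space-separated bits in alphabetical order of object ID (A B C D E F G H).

Answer: 0 0 0 0 0 0 0 1

Derivation:
Roots: H
Mark H: refs=null null, marked=H
Unmarked (collected): A B C D E F G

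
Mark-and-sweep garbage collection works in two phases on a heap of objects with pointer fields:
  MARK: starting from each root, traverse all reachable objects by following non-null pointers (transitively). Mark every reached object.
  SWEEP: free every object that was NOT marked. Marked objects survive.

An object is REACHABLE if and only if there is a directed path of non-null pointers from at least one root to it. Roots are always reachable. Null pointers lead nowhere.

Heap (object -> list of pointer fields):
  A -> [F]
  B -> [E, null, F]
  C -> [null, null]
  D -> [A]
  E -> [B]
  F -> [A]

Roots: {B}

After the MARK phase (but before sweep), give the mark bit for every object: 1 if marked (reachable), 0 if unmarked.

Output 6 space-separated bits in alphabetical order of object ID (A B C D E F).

Roots: B
Mark B: refs=E null F, marked=B
Mark E: refs=B, marked=B E
Mark F: refs=A, marked=B E F
Mark A: refs=F, marked=A B E F
Unmarked (collected): C D

Answer: 1 1 0 0 1 1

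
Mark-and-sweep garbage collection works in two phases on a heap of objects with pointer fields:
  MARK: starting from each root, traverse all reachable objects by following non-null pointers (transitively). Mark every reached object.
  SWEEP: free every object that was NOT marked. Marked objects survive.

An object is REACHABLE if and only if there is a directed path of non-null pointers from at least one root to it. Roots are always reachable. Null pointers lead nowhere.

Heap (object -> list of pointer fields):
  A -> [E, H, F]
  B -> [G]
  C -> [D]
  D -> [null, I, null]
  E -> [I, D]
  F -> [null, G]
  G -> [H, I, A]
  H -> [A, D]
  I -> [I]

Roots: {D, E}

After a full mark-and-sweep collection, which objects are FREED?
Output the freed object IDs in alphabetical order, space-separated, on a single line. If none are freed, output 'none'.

Roots: D E
Mark D: refs=null I null, marked=D
Mark E: refs=I D, marked=D E
Mark I: refs=I, marked=D E I
Unmarked (collected): A B C F G H

Answer: A B C F G H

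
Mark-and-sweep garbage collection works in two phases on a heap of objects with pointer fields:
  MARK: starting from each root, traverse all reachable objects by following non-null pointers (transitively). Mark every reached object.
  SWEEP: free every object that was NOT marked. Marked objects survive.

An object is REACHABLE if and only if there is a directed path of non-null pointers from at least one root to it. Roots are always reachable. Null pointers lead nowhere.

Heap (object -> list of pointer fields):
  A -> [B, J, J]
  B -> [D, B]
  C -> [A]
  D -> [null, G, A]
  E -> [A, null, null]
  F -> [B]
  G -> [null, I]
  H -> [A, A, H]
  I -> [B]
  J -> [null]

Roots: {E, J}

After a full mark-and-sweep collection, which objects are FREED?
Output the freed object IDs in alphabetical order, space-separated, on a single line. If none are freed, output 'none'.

Answer: C F H

Derivation:
Roots: E J
Mark E: refs=A null null, marked=E
Mark J: refs=null, marked=E J
Mark A: refs=B J J, marked=A E J
Mark B: refs=D B, marked=A B E J
Mark D: refs=null G A, marked=A B D E J
Mark G: refs=null I, marked=A B D E G J
Mark I: refs=B, marked=A B D E G I J
Unmarked (collected): C F H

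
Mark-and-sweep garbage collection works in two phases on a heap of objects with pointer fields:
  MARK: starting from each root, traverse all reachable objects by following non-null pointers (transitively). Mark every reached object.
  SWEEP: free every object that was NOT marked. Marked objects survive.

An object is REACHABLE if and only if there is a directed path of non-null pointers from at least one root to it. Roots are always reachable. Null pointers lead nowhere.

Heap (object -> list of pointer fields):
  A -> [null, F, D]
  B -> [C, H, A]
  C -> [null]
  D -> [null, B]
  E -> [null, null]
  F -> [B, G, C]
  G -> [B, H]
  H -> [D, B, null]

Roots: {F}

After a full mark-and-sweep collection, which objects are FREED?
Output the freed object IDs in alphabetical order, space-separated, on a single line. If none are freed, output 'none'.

Roots: F
Mark F: refs=B G C, marked=F
Mark B: refs=C H A, marked=B F
Mark G: refs=B H, marked=B F G
Mark C: refs=null, marked=B C F G
Mark H: refs=D B null, marked=B C F G H
Mark A: refs=null F D, marked=A B C F G H
Mark D: refs=null B, marked=A B C D F G H
Unmarked (collected): E

Answer: E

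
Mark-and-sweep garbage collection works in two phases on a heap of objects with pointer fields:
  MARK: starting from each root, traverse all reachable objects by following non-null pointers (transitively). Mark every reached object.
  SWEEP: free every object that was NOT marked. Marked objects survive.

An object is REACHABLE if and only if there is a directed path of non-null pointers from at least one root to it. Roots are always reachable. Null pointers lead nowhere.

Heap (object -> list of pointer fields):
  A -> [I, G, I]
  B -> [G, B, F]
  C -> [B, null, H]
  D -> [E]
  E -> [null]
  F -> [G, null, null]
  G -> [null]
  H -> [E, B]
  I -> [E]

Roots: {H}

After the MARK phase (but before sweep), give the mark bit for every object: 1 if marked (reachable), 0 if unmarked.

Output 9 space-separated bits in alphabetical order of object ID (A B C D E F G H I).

Answer: 0 1 0 0 1 1 1 1 0

Derivation:
Roots: H
Mark H: refs=E B, marked=H
Mark E: refs=null, marked=E H
Mark B: refs=G B F, marked=B E H
Mark G: refs=null, marked=B E G H
Mark F: refs=G null null, marked=B E F G H
Unmarked (collected): A C D I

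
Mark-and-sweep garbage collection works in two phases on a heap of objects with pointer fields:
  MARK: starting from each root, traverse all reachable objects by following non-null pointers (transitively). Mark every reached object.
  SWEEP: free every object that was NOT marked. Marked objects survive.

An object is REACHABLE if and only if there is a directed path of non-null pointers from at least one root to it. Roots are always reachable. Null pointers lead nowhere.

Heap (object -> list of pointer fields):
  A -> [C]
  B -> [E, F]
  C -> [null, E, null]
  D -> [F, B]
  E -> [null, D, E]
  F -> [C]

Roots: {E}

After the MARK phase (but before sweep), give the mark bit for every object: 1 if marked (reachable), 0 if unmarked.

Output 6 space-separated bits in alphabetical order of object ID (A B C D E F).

Roots: E
Mark E: refs=null D E, marked=E
Mark D: refs=F B, marked=D E
Mark F: refs=C, marked=D E F
Mark B: refs=E F, marked=B D E F
Mark C: refs=null E null, marked=B C D E F
Unmarked (collected): A

Answer: 0 1 1 1 1 1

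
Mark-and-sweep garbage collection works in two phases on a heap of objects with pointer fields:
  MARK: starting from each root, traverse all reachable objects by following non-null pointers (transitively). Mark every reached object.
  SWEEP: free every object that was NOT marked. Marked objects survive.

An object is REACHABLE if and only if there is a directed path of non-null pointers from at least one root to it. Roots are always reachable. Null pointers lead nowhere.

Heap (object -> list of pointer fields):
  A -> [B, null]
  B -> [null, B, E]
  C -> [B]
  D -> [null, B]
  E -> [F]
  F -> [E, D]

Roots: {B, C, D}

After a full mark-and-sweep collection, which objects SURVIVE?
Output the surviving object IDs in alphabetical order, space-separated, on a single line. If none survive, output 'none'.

Answer: B C D E F

Derivation:
Roots: B C D
Mark B: refs=null B E, marked=B
Mark C: refs=B, marked=B C
Mark D: refs=null B, marked=B C D
Mark E: refs=F, marked=B C D E
Mark F: refs=E D, marked=B C D E F
Unmarked (collected): A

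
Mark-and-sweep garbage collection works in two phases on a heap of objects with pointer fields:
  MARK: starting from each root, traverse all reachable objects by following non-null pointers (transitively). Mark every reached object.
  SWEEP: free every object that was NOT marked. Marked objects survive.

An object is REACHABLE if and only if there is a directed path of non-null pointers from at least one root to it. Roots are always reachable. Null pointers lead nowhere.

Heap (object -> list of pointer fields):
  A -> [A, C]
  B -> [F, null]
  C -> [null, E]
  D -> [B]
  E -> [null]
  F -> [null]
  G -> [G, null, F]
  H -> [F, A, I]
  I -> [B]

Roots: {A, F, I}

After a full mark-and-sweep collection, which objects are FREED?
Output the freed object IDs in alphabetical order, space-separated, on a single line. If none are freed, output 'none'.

Answer: D G H

Derivation:
Roots: A F I
Mark A: refs=A C, marked=A
Mark F: refs=null, marked=A F
Mark I: refs=B, marked=A F I
Mark C: refs=null E, marked=A C F I
Mark B: refs=F null, marked=A B C F I
Mark E: refs=null, marked=A B C E F I
Unmarked (collected): D G H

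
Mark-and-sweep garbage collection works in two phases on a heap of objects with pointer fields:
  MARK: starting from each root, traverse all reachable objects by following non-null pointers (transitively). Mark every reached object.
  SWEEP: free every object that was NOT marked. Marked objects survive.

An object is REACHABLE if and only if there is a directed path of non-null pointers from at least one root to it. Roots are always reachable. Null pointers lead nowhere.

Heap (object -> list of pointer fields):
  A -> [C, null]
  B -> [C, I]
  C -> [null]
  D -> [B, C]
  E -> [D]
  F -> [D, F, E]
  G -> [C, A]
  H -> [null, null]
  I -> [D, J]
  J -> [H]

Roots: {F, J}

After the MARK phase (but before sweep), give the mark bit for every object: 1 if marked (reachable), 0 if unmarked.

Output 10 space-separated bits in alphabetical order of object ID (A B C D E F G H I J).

Roots: F J
Mark F: refs=D F E, marked=F
Mark J: refs=H, marked=F J
Mark D: refs=B C, marked=D F J
Mark E: refs=D, marked=D E F J
Mark H: refs=null null, marked=D E F H J
Mark B: refs=C I, marked=B D E F H J
Mark C: refs=null, marked=B C D E F H J
Mark I: refs=D J, marked=B C D E F H I J
Unmarked (collected): A G

Answer: 0 1 1 1 1 1 0 1 1 1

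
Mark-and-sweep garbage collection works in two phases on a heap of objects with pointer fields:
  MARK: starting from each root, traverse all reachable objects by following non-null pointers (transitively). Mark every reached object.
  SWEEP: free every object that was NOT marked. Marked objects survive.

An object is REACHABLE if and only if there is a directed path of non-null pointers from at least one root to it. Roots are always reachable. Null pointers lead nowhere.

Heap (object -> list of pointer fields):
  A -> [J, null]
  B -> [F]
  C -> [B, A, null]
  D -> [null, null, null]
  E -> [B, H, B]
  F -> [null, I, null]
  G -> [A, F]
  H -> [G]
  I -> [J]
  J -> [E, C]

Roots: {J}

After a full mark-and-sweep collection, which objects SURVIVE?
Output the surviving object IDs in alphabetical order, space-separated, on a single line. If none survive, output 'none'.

Roots: J
Mark J: refs=E C, marked=J
Mark E: refs=B H B, marked=E J
Mark C: refs=B A null, marked=C E J
Mark B: refs=F, marked=B C E J
Mark H: refs=G, marked=B C E H J
Mark A: refs=J null, marked=A B C E H J
Mark F: refs=null I null, marked=A B C E F H J
Mark G: refs=A F, marked=A B C E F G H J
Mark I: refs=J, marked=A B C E F G H I J
Unmarked (collected): D

Answer: A B C E F G H I J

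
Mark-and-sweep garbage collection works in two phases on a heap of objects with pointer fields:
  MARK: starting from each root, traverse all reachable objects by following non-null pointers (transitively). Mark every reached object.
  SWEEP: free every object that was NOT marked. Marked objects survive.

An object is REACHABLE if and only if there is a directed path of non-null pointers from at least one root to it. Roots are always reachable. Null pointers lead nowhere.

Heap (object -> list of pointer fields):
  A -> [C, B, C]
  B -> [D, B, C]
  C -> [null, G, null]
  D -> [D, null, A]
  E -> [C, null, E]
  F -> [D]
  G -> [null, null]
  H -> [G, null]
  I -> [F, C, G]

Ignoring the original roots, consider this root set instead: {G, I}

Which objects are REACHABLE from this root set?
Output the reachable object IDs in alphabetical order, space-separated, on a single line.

Roots: G I
Mark G: refs=null null, marked=G
Mark I: refs=F C G, marked=G I
Mark F: refs=D, marked=F G I
Mark C: refs=null G null, marked=C F G I
Mark D: refs=D null A, marked=C D F G I
Mark A: refs=C B C, marked=A C D F G I
Mark B: refs=D B C, marked=A B C D F G I
Unmarked (collected): E H

Answer: A B C D F G I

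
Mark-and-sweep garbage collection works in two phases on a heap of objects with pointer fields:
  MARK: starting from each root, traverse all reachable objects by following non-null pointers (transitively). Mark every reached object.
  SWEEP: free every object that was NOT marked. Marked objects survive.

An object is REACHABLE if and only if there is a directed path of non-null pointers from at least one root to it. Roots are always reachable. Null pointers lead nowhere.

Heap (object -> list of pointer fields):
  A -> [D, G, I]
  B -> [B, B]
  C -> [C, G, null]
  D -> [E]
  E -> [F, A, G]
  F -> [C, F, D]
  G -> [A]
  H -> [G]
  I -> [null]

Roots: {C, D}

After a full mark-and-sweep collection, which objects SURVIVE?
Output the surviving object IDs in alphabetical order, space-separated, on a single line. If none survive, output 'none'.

Answer: A C D E F G I

Derivation:
Roots: C D
Mark C: refs=C G null, marked=C
Mark D: refs=E, marked=C D
Mark G: refs=A, marked=C D G
Mark E: refs=F A G, marked=C D E G
Mark A: refs=D G I, marked=A C D E G
Mark F: refs=C F D, marked=A C D E F G
Mark I: refs=null, marked=A C D E F G I
Unmarked (collected): B H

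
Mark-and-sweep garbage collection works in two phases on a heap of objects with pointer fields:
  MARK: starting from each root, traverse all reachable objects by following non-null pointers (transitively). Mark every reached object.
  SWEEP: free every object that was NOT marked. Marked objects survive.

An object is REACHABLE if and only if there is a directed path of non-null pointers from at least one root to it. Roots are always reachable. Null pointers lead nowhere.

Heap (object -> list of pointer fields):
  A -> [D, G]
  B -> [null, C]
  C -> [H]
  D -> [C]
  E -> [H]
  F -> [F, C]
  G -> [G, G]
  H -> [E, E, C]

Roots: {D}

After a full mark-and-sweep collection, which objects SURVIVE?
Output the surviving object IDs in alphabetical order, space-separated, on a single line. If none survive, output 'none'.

Answer: C D E H

Derivation:
Roots: D
Mark D: refs=C, marked=D
Mark C: refs=H, marked=C D
Mark H: refs=E E C, marked=C D H
Mark E: refs=H, marked=C D E H
Unmarked (collected): A B F G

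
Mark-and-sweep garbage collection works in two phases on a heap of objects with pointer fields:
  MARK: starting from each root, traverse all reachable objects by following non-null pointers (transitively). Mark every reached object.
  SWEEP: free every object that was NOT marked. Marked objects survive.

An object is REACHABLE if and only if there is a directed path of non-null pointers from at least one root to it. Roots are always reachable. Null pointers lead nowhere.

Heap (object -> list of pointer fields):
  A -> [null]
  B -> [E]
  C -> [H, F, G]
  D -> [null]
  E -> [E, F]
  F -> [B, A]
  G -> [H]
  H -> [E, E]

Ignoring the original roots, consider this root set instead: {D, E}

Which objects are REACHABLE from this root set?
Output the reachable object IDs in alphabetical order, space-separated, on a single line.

Roots: D E
Mark D: refs=null, marked=D
Mark E: refs=E F, marked=D E
Mark F: refs=B A, marked=D E F
Mark B: refs=E, marked=B D E F
Mark A: refs=null, marked=A B D E F
Unmarked (collected): C G H

Answer: A B D E F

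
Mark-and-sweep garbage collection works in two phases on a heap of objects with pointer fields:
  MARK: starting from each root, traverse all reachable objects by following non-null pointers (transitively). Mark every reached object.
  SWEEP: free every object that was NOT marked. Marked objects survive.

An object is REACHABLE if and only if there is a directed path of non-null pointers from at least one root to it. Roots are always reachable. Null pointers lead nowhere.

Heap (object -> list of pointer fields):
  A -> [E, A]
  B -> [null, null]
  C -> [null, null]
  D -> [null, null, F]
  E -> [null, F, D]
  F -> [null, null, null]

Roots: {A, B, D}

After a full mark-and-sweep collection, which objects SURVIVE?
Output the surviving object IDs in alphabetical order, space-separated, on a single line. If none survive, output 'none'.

Answer: A B D E F

Derivation:
Roots: A B D
Mark A: refs=E A, marked=A
Mark B: refs=null null, marked=A B
Mark D: refs=null null F, marked=A B D
Mark E: refs=null F D, marked=A B D E
Mark F: refs=null null null, marked=A B D E F
Unmarked (collected): C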